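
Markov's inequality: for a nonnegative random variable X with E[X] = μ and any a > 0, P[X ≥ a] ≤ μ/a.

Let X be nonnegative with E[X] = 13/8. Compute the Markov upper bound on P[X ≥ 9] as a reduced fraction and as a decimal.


μ = E[X] = 13/8, a = 9.
Markov: P[X ≥ 9] ≤ μ/a = (13/8)/9 = 13/72.
Numerically: ≈ 0.180556.
(Since a = 9 > μ = 1.625000, the bound 13/72 is < 1 and informative.)

P[X ≥ 9] ≤ 13/72 ≈ 0.180556.


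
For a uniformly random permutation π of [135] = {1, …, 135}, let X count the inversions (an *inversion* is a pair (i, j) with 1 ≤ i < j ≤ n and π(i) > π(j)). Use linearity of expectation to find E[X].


Write X = Σ X_I over the C(135, 2) = 9045 pairs i < j, with X_I the indicator of one inversion.
There are 9045 indicators.
For each fixed pair i < j, the values π(i) and π(j) are two distinct elements of {1, …, 135} in uniformly random order; by symmetry P[π(i) > π(j)] = 1/2.
By linearity: E[X] = 9045 · (1/2) = C(135, 2) · (1/2) = 9045/2 = 9045/2 ≈ 4522.50000.

E[X] = 9045/2 = 4522.50000.


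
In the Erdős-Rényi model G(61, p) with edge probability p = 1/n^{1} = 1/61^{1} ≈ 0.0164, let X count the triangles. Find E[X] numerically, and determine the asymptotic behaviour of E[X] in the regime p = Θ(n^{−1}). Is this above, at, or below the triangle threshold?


Number of potential triangles: C(61, 3) = 35990.
Each occurs with probability p³ ≈ (0.0164)³ ≈ 4.40566e-06.
By linearity: E[X] = C(61, 3)·p³ ≈ 35990 · 4.40566e-06 ≈ 0.159.
Here α = 1, so p = 1/n is exactly at the triangle threshold p ~ 1/n. Asymptotically E[X] → c³/6 = 1³/6 = 1/6 ≈ 0.167, a bounded constant. In this regime the triangle count is asymptotically Poisson(c³/6).

E[X] ≈ 0.159; in regime p = Θ(1/n^{1}) E[X] stays bounded (at the triangle threshold p ~ 1/n).


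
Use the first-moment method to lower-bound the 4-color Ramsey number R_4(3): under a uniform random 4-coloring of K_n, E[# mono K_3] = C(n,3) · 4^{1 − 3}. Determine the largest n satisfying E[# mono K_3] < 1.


We need C(n, 3) · 4^{1 − 3} < 1, i.e. C(n, 3) < 4^{3 − 1} = 16.
Check values of n near the boundary:
  n = 3: C(3, 3) = 1; 1 < 16? YES
  n = 4: C(4, 3) = 4; 4 < 16? YES
  n = 5: C(5, 3) = 10; 10 < 16? YES
  n = 6: C(6, 3) = 20; 20 < 16? NO
  n = 7: C(7, 3) = 35; 35 < 16? NO
  n = 8: C(8, 3) = 56; 56 < 16? NO
The largest n with C(n, 3) < 16 is n = 5 (where E[X] = 5/8 ≈ 0.625000). Hence R_4(3) > 5, i.e. R_4(3) ≥ 6.

Largest n = 5; hence R_4(3) > 5.


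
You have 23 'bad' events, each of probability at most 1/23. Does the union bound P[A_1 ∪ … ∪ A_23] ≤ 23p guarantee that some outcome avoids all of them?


Union bound: P[∪_{i=1}^{23} A_i] ≤ Σ_i P[A_i] ≤ 23·p = 23·(1/23) = 1.
Numerically: 1 ≈ 1.0000.
Is 1 < 1? NO.
Since the bound 1 is ≥ 1, the union bound is uninformative here; it does NOT by itself certify existence.

23·p = 1 ≈ 1.0000; existence NOT certified by the union bound.


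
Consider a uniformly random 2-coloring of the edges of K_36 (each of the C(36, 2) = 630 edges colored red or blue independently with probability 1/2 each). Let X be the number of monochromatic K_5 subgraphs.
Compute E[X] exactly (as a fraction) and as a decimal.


Let X = Σ_S X_S over the C(36, 5) = 376992 subsets S of size 5, where X_S = 1 if the K_5 on S is monochromatic.
For a fixed S, the K_5 on S has C(5, 2) = 10 edges. P[all 10 edges red] = (1/2)^10, and likewise for blue, so P[monochromatic] = 2·(1/2)^10 = 2^{1 − 10} = 1/512.
By linearity: E[X] = C(36, 5) · 2^{1 − 10} = 376992 · 1/512 = 11781/16.
Numerically: E[X] ≈ 736.3125.

E[X] = C(36,5)·2^(1−C(5,2)) = 11781/16 ≈ 736.3125.


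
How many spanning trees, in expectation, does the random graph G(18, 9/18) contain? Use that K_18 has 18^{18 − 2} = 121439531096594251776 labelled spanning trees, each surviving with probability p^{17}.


K_18 has 18^{18 − 2} = 121439531096594251776 labelled spanning trees.
For each such spanning tree H, let X_H = 1 if all 17 edges of H are present in G. Then P[X_H = 1] = p^{17} = (1/2)^{17} = 1/131072.
Summing the indicators: E[X] = Σ_H E[X_H] = 121439531096594251776 · p^{17} = 121439531096594251776 · 1/131072 = 1853020188851841/2.
Numerically: E[X] ≈ 9.27e+14.

E[X] = 121439531096594251776 · (1/2)^{17} = 1853020188851841/2 ≈ 9.27e+14.


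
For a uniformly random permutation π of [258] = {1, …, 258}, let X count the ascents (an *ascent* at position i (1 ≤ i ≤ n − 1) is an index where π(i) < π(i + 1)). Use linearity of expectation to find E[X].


Write X = Σ X_I over i = 1, …, 257, with X_I the indicator of one ascent.
There are 257 indicators.
For each fixed i, the pair (π(i), π(i+1)) is a uniformly random ordered pair of distinct values from {1, …, 258}; by symmetry P[π(i) < π(i+1)] = 1/2.
By linearity: E[X] = 257 · (1/2) = (258 − 1) · (1/2) = 257/2 ≈ 128.500000.

E[X] = 257/2 = 128.500000.


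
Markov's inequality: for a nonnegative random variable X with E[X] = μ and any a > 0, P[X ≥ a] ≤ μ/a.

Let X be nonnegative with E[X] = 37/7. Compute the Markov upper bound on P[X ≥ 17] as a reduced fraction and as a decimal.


μ = E[X] = 37/7, a = 17.
Markov: P[X ≥ 17] ≤ μ/a = (37/7)/17 = 37/119.
Numerically: ≈ 0.311.
(Since a = 17 > μ = 5.286, the bound 37/119 is < 1 and informative.)

P[X ≥ 17] ≤ 37/119 ≈ 0.311.


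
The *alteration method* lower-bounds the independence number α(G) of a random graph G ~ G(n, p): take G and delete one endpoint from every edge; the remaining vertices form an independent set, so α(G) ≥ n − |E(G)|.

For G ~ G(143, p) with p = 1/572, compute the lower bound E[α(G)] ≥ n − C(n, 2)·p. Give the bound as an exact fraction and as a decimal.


E[|E(G)|] = C(143, 2)·p = 10153 · (1/572) = 71/4.
E[α(G)] ≥ n − E[|E(G)|] = 143 − 71/4 = 501/4.
Numerically: ≈ 125.2500.
(This is only a lower bound; the true E[α(G)] may be larger.)

E[α(G)] ≥ 501/4 ≈ 125.2500.


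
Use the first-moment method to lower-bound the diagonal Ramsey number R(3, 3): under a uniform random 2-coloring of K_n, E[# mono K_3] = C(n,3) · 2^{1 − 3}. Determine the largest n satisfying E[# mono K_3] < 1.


We need C(n, 3) · 2^{1 − 3} < 1, i.e. C(n, 3) < 2^{3 − 1} = 4.
Check values of n near the boundary:
  n = 3: C(3, 3) = 1; 1 < 4? YES
  n = 4: C(4, 3) = 4; 4 < 4? NO
  n = 5: C(5, 3) = 10; 10 < 4? NO
  n = 6: C(6, 3) = 20; 20 < 4? NO
The largest n with C(n, 3) < 4 is n = 3 (where E[X] = 1/4 ≈ 0.2500000). Hence R(3, 3) > 3, i.e. R(3, 3) ≥ 4.

Largest n = 3; hence R(3, 3) > 3.


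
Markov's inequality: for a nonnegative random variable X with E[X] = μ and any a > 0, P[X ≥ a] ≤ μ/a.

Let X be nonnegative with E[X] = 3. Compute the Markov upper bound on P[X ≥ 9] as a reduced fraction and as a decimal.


μ = E[X] = 3, a = 9.
Markov: P[X ≥ 9] ≤ μ/a = (3)/9 = 1/3.
Numerically: ≈ 0.333.
(Since a = 9 > μ = 3.000, the bound 1/3 is < 1 and informative.)

P[X ≥ 9] ≤ 1/3 ≈ 0.333.


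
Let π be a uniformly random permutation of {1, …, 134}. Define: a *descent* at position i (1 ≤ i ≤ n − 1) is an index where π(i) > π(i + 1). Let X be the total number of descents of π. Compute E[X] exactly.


Write X = Σ X_I over i = 1, …, 133, with X_I the indicator of one descent.
There are 133 indicators.
For each fixed i, the pair (π(i), π(i+1)) is a uniformly random ordered pair of distinct values from {1, …, 134}; by symmetry P[π(i) > π(i+1)] = 1/2.
By linearity: E[X] = 133 · (1/2) = (134 − 1) · (1/2) = 133/2 ≈ 66.50000.

E[X] = 133/2 = 66.50000.


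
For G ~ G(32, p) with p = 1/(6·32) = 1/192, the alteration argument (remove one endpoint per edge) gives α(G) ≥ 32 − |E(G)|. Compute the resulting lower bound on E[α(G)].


E[|E(G)|] = C(32, 2)·p = 496 · (1/192) = 31/12.
E[α(G)] ≥ n − E[|E(G)|] = 32 − 31/12 = 353/12.
Numerically: ≈ 29.41667.
(This is only a lower bound; the true E[α(G)] may be larger.)

E[α(G)] ≥ 353/12 ≈ 29.41667.


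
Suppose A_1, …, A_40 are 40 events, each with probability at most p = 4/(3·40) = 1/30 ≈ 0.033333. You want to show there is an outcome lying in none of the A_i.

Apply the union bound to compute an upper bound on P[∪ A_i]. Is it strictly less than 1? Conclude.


Union bound: P[∪_{i=1}^{40} A_i] ≤ Σ_i P[A_i] ≤ 40·p = 40·(1/30) = 4/3.
Numerically: 4/3 ≈ 1.333333.
Is 4/3 < 1? NO.
Since the bound 4/3 is ≥ 1, the union bound is uninformative here; it does NOT by itself certify existence.

40·p = 4/3 ≈ 1.333333; existence NOT certified by the union bound.


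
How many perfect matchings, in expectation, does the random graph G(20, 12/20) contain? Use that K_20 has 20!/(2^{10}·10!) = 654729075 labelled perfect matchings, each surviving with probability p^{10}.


K_20 has 20!/(2^{10}·10!) = 654729075 labelled perfect matchings.
For each such perfect matching H, let X_H = 1 if all 10 edges of H are present in G. Then P[X_H = 1] = p^{10} = (3/5)^{10} = 59049/9765625.
By linearity: E[X] = Σ_H E[X_H] = 654729075 · p^{10} = 654729075 · 59049/9765625 = 1546443885987/390625.
Numerically: E[X] ≈ 3.9589e+06.

E[X] = 654729075 · (3/5)^{10} = 1546443885987/390625 ≈ 3.9589e+06.


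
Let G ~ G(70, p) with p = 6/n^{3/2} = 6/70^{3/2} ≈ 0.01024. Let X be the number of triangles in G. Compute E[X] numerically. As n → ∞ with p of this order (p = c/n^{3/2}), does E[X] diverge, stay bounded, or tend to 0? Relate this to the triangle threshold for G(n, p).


Number of potential triangles: C(70, 3) = 54740.
Each occurs with probability p³ ≈ (0.01024)³ ≈ 1.075258e-06.
By linearity: E[X] = C(70, 3)·p³ ≈ 54740 · 1.075258e-06 ≈ 0.0589.
Since α = 3/2 > 1, p = c/n^{3/2} = o(1/n) is below the triangle threshold p ~ 1/n. Asymptotically E[X] ~ (c³/6)·n^{3(1−α)} = (6³/6)·n^{-1.5} → 0, so by Markov's inequality G has no triangles w.h.p.

E[X] ≈ 0.0589; in regime p = Θ(1/n^{3/2}) E[X] tends to 0 (below the triangle threshold p ~ 1/n).


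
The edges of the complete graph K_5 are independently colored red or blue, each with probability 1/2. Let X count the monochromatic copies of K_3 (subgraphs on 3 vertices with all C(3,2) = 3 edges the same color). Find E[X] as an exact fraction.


Let X = Σ_S X_S over the C(5, 3) = 10 subsets S of size 3, where X_S = 1 if the K_3 on S is monochromatic.
For a fixed S, the K_3 on S has C(3, 2) = 3 edges. P[all 3 edges red] = (1/2)^3, and likewise for blue, so P[monochromatic] = 2·(1/2)^3 = 2^{1 − 3} = 1/4.
By linearity of expectation: E[X] = C(5, 3) · 2^{1 − 3} = 10 · 1/4 = 5/2.
Numerically: E[X] ≈ 2.5000.

E[X] = C(5,3)·2^(1−C(3,2)) = 5/2 ≈ 2.5000.


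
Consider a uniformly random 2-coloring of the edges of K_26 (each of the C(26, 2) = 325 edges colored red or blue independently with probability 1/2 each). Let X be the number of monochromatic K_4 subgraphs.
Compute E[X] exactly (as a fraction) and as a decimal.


Let X = Σ_S X_S over the C(26, 4) = 14950 subsets S of size 4, where X_S = 1 if the K_4 on S is monochromatic.
For a fixed S, the K_4 on S has C(4, 2) = 6 edges. P[all 6 edges red] = (1/2)^6, and likewise for blue, so P[monochromatic] = 2·(1/2)^6 = 2^{1 − 6} = 1/32.
By linearity: E[X] = C(26, 4) · 2^{1 − 6} = 14950 · 1/32 = 7475/16.
Numerically: E[X] ≈ 467.18750.

E[X] = C(26,4)·2^(1−C(4,2)) = 7475/16 ≈ 467.18750.


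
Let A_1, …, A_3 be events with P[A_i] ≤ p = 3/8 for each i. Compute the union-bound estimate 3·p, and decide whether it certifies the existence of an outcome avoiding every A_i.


Union bound: P[∪_{i=1}^{3} A_i] ≤ Σ_i P[A_i] ≤ 3·p = 3·(3/8) = 9/8.
Numerically: 9/8 ≈ 1.125.
Is 9/8 < 1? NO.
Since the bound 9/8 is ≥ 1, the union bound is uninformative here; it does NOT by itself certify existence.

3·p = 9/8 ≈ 1.125; existence NOT certified by the union bound.


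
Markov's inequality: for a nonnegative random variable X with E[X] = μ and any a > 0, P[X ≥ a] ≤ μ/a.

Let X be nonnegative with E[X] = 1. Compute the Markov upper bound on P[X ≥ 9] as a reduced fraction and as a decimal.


μ = E[X] = 1, a = 9.
Markov: P[X ≥ 9] ≤ μ/a = (1)/9 = 1/9.
Numerically: ≈ 0.1111.
(Since a = 9 > μ = 1.0000, the bound 1/9 is < 1 and informative.)

P[X ≥ 9] ≤ 1/9 ≈ 0.1111.


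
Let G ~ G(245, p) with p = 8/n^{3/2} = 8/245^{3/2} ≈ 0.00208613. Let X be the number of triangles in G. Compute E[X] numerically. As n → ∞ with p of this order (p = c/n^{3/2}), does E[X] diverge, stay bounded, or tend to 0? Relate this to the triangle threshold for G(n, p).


Number of potential triangles: C(245, 3) = 2421090.
Each occurs with probability p³ ≈ (0.00208613)³ ≈ 9.07867734e-09.
By linearity: E[X] = C(245, 3)·p³ ≈ 2421090 · 9.07867734e-09 ≈ 0.021980.
Since α = 3/2 > 1, p = c/n^{3/2} = o(1/n) is below the triangle threshold p ~ 1/n. Asymptotically E[X] ~ (c³/6)·n^{3(1−α)} = (8³/6)·n^{-1.5} → 0, so by Markov's inequality G has no triangles w.h.p.

E[X] ≈ 0.021980; in regime p = Θ(1/n^{3/2}) E[X] tends to 0 (below the triangle threshold p ~ 1/n).


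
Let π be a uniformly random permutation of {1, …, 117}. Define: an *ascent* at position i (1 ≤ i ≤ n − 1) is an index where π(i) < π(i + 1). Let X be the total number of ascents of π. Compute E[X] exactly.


Write X = Σ X_I over i = 1, …, 116, with X_I the indicator of one ascent.
There are 116 indicators.
For each fixed i, the pair (π(i), π(i+1)) is a uniformly random ordered pair of distinct values from {1, …, 117}; by symmetry P[π(i) < π(i+1)] = 1/2.
By linearity: E[X] = 116 · (1/2) = (117 − 1) · (1/2) = 58 ≈ 58.000.

E[X] = 58 = 58.000.


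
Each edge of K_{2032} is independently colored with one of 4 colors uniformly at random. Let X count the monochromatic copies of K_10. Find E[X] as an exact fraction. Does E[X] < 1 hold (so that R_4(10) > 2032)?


E[X] = C(2032, 10) · 4^{1 − 45} = 323475384642158147171212440 · 4^{−44} = 323475384642158147171212440/309485009821345068724781056.
As a reduced fraction: E[X] = 40434423080269768396401555/38685626227668133590597632 ≈ 1.045205.
Is E[X] < 1? NO.
Since E[X] ≥ 1, the first-moment bound is inconclusive at n = 2032; it does NOT by itself certify R_4(10) > 2032.

E[X] = 40434423080269768396401555/38685626227668133590597632 ≈ 1.045205; E[X] ≥ 1; first-moment method inconclusive here.


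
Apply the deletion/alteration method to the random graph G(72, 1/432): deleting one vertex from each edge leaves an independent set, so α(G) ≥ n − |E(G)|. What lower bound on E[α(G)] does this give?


E[|E(G)|] = C(72, 2)·p = 2556 · (1/432) = 71/12.
E[α(G)] ≥ n − E[|E(G)|] = 72 − 71/12 = 793/12.
Numerically: ≈ 66.083333.
(This is only a lower bound; the true E[α(G)] may be larger.)

E[α(G)] ≥ 793/12 ≈ 66.083333.


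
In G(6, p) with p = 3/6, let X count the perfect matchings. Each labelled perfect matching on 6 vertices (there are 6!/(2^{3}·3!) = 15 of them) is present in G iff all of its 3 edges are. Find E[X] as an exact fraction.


K_6 has 6!/(2^{3}·3!) = 15 labelled perfect matchings.
For each such perfect matching H, let X_H = 1 if all 3 edges of H are present in G. Then P[X_H = 1] = p^{3} = (1/2)^{3} = 1/8.
Summing the indicators: E[X] = Σ_H E[X_H] = 15 · p^{3} = 15 · 1/8 = 15/8.
Numerically: E[X] ≈ 1.88.

E[X] = 15 · (1/2)^{3} = 15/8 ≈ 1.88.


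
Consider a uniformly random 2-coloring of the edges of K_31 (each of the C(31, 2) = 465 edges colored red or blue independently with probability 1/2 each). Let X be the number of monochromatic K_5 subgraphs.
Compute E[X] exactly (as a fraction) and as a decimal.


Let X = Σ_S X_S over the C(31, 5) = 169911 subsets S of size 5, where X_S = 1 if the K_5 on S is monochromatic.
For a fixed S, the K_5 on S has C(5, 2) = 10 edges. P[all 10 edges red] = (1/2)^10, and likewise for blue, so P[monochromatic] = 2·(1/2)^10 = 2^{1 − 10} = 1/512.
By linearity of expectation: E[X] = C(31, 5) · 2^{1 − 10} = 169911 · 1/512 = 169911/512.
Numerically: E[X] ≈ 331.8574.

E[X] = C(31,5)·2^(1−C(5,2)) = 169911/512 ≈ 331.8574.


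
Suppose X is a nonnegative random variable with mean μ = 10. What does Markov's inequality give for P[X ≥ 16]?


μ = E[X] = 10, a = 16.
Markov: P[X ≥ 16] ≤ μ/a = (10)/16 = 5/8.
Numerically: ≈ 0.62500.
(Since a = 16 > μ = 10.00000, the bound 5/8 is < 1 and informative.)

P[X ≥ 16] ≤ 5/8 ≈ 0.62500.


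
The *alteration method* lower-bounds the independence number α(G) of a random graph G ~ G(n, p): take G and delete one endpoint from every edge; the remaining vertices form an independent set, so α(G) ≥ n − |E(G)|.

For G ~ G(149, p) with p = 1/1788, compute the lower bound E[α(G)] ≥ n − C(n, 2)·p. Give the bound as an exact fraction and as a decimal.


E[|E(G)|] = C(149, 2)·p = 11026 · (1/1788) = 37/6.
E[α(G)] ≥ n − E[|E(G)|] = 149 − 37/6 = 857/6.
Numerically: ≈ 142.833333.
(This is only a lower bound; the true E[α(G)] may be larger.)

E[α(G)] ≥ 857/6 ≈ 142.833333.


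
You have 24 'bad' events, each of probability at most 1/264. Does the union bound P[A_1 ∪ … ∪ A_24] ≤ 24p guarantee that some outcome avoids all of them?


Union bound: P[∪_{i=1}^{24} A_i] ≤ Σ_i P[A_i] ≤ 24·p = 24·(1/264) = 1/11.
Numerically: 1/11 ≈ 0.09091.
Is 1/11 < 1? YES.
Since P[∪ A_i] ≤ 1/11 < 1, the complement has P[∩ A_i^c] ≥ 1 − 1/11 = 10/11 > 0, so some outcome avoids every A_i.

24·p = 1/11 ≈ 0.09091; existence CERTIFIED by the union bound.


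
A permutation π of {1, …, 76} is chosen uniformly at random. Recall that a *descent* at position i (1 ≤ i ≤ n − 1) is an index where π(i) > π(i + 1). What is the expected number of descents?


Write X = Σ X_I over i = 1, …, 75, with X_I the indicator of one descent.
There are 75 indicators.
For each fixed i, the pair (π(i), π(i+1)) is a uniformly random ordered pair of distinct values from {1, …, 76}; by symmetry P[π(i) > π(i+1)] = 1/2.
By linearity: E[X] = 75 · (1/2) = (76 − 1) · (1/2) = 75/2 ≈ 37.5000.

E[X] = 75/2 = 37.5000.


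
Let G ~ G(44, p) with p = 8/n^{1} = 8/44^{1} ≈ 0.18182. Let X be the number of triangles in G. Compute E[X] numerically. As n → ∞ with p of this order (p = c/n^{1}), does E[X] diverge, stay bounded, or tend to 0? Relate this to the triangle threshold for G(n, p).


Number of potential triangles: C(44, 3) = 13244.
Each occurs with probability p³ ≈ (0.18182)³ ≈ 6.0105184e-03.
By linearity: E[X] = C(44, 3)·p³ ≈ 13244 · 6.0105184e-03 ≈ 79.60331.
Here α = 1, so p = 8/n is exactly at the triangle threshold p ~ 1/n. Asymptotically E[X] → c³/6 = 8³/6 = 256/3 ≈ 85.33333, a bounded constant. In this regime the triangle count is asymptotically Poisson(c³/6).

E[X] ≈ 79.60331; in regime p = Θ(1/n^{1}) E[X] stays bounded (at the triangle threshold p ~ 1/n).


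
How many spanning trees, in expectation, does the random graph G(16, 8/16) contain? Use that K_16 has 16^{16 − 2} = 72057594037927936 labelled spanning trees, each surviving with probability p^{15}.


K_16 has 16^{16 − 2} = 72057594037927936 labelled spanning trees.
For each such spanning tree H, let X_H = 1 if all 15 edges of H are present in G. Then P[X_H = 1] = p^{15} = (1/2)^{15} = 1/32768.
By linearity: E[X] = Σ_H E[X_H] = 72057594037927936 · p^{15} = 72057594037927936 · 1/32768 = 2199023255552.
Numerically: E[X] ≈ 2.199e+12.

E[X] = 72057594037927936 · (1/2)^{15} = 2199023255552 ≈ 2.199e+12.


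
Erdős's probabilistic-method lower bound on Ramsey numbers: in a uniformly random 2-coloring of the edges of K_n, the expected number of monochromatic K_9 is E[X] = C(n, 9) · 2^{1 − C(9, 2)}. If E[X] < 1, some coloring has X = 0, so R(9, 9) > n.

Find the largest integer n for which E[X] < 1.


We need C(n, 9) · 2^{1 − 36} < 1, i.e. C(n, 9) < 2^{36 − 1} = 34359738368.
Check values of n near the boundary:
  n = 60: C(60, 9) = 14783142660; 14783142660 < 34359738368? YES
  n = 61: C(61, 9) = 17341763505; 17341763505 < 34359738368? YES
  n = 62: C(62, 9) = 20286591270; 20286591270 < 34359738368? YES
  n = 63: C(63, 9) = 23667689815; 23667689815 < 34359738368? YES
  n = 64: C(64, 9) = 27540584512; 27540584512 < 34359738368? YES
  n = 65: C(65, 9) = 31966749880; 31966749880 < 34359738368? YES
  n = 66: C(66, 9) = 37014131440; 37014131440 < 34359738368? NO
  n = 67: C(67, 9) = 42757703560; 42757703560 < 34359738368? NO
The largest n with C(n, 9) < 34359738368 is n = 65 (where E[X] = 3995843735/4294967296 ≈ 0.930355). Hence R(9, 9) > 65, i.e. R(9, 9) ≥ 66.

Largest n = 65; hence R(9, 9) > 65.


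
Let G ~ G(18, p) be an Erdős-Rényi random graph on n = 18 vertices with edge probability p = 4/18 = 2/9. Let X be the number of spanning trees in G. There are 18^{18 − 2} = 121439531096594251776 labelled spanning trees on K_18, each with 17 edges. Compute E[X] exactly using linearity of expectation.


K_18 has 18^{18 − 2} = 121439531096594251776 labelled spanning trees.
For each such spanning tree H, let X_H = 1 if all 17 edges of H are present in G. Then P[X_H = 1] = p^{17} = (2/9)^{17} = 131072/16677181699666569.
Summing the indicators: E[X] = Σ_H E[X_H] = 121439531096594251776 · p^{17} = 121439531096594251776 · 131072/16677181699666569 = 8589934592/9.
Numerically: E[X] ≈ 9.54437e+08.

E[X] = 121439531096594251776 · (2/9)^{17} = 8589934592/9 ≈ 9.54437e+08.


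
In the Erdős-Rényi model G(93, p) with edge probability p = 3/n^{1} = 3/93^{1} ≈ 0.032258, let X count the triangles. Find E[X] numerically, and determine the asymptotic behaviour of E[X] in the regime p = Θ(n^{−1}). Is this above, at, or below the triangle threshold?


Number of potential triangles: C(93, 3) = 129766.
Each occurs with probability p³ ≈ (0.032258)³ ≈ 3.3567185e-05.
By linearity: E[X] = C(93, 3)·p³ ≈ 129766 · 3.3567185e-05 ≈ 4.35588.
Here α = 1, so p = 3/n is exactly at the triangle threshold p ~ 1/n. Asymptotically E[X] → c³/6 = 3³/6 = 9/2 ≈ 4.50000, a bounded constant. In this regime the triangle count is asymptotically Poisson(c³/6).

E[X] ≈ 4.35588; in regime p = Θ(1/n^{1}) E[X] stays bounded (at the triangle threshold p ~ 1/n).


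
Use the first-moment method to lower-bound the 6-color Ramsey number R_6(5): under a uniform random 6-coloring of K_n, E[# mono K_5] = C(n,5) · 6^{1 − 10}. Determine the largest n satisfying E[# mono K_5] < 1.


We need C(n, 5) · 6^{1 − 10} < 1, i.e. C(n, 5) < 6^{10 − 1} = 10077696.
Check values of n near the boundary:
  n = 66: C(66, 5) = 8936928; 8936928 < 10077696? YES
  n = 67: C(67, 5) = 9657648; 9657648 < 10077696? YES
  n = 68: C(68, 5) = 10424128; 10424128 < 10077696? NO
  n = 69: C(69, 5) = 11238513; 11238513 < 10077696? NO
The largest n with C(n, 5) < 10077696 is n = 67 (where E[X] = 67067/69984 ≈ 0.958). Hence R_6(5) > 67, i.e. R_6(5) ≥ 68.

Largest n = 67; hence R_6(5) > 67.


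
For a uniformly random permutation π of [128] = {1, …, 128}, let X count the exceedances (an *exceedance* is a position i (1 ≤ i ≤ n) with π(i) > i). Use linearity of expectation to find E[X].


Write X = Σ_{i=1}^{128} X_i, where X_i = 1_{π(i) > i}.
For each fixed i, π(i) is uniform over {1, …, 128} (marginal of a uniform permutation), so P[π(i) > i] = (n − i)/n. Summing: Σ_{i=1}^{128} (n − i)/n = (0 + 1 + … + 127)/128 = 128(128 − 1)/(2·128) = (128 − 1)/2.
Hence E[X] = Σ_{i=1}^{128} (128 − i)/128 = 127/2 ≈ 63.50000.

E[X] = 127/2 = 63.50000.


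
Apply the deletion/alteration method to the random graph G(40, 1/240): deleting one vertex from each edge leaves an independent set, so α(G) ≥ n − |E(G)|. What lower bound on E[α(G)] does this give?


E[|E(G)|] = C(40, 2)·p = 780 · (1/240) = 13/4.
E[α(G)] ≥ n − E[|E(G)|] = 40 − 13/4 = 147/4.
Numerically: ≈ 36.7500.
(This is only a lower bound; the true E[α(G)] may be larger.)

E[α(G)] ≥ 147/4 ≈ 36.7500.


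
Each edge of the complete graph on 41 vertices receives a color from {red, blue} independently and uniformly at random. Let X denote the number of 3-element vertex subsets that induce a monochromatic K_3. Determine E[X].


Let X = Σ_S X_S over the C(41, 3) = 10660 subsets S of size 3, where X_S = 1 if the K_3 on S is monochromatic.
For a fixed S, the K_3 on S has C(3, 2) = 3 edges. P[all 3 edges red] = (1/2)^3, and likewise for blue, so P[monochromatic] = 2·(1/2)^3 = 2^{1 − 3} = 1/4.
Summing: E[X] = C(41, 3) · 2^{1 − 3} = 10660 · 1/4 = 2665.
Numerically: E[X] ≈ 2665.000.

E[X] = C(41,3)·2^(1−C(3,2)) = 2665 ≈ 2665.000.


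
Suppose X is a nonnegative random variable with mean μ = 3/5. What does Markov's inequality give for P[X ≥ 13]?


μ = E[X] = 3/5, a = 13.
Markov: P[X ≥ 13] ≤ μ/a = (3/5)/13 = 3/65.
Numerically: ≈ 0.046.
(Since a = 13 > μ = 0.600, the bound 3/65 is < 1 and informative.)

P[X ≥ 13] ≤ 3/65 ≈ 0.046.


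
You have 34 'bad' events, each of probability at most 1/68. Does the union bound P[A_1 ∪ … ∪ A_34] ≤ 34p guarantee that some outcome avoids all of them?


Union bound: P[∪_{i=1}^{34} A_i] ≤ Σ_i P[A_i] ≤ 34·p = 34·(1/68) = 1/2.
Numerically: 1/2 ≈ 0.500.
Is 1/2 < 1? YES.
Since P[∪ A_i] ≤ 1/2 < 1, the complement has P[∩ A_i^c] ≥ 1 − 1/2 = 1/2 > 0, so some outcome avoids every A_i.

34·p = 1/2 ≈ 0.500; existence CERTIFIED by the union bound.


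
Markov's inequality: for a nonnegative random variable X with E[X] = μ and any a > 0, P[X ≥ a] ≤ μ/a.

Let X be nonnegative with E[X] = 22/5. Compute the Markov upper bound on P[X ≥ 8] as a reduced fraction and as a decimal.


μ = E[X] = 22/5, a = 8.
Markov: P[X ≥ 8] ≤ μ/a = (22/5)/8 = 11/20.
Numerically: ≈ 0.55000.
(Since a = 8 > μ = 4.40000, the bound 11/20 is < 1 and informative.)

P[X ≥ 8] ≤ 11/20 ≈ 0.55000.


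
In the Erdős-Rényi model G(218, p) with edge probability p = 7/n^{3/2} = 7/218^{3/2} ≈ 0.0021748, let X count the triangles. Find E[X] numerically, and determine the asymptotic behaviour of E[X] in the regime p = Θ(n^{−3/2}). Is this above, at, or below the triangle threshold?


Number of potential triangles: C(218, 3) = 1703016.
Each occurs with probability p³ ≈ (0.0021748)³ ≈ 1.0285843e-08.
By linearity: E[X] = C(218, 3)·p³ ≈ 1703016 · 1.0285843e-08 ≈ 0.01752.
Since α = 3/2 > 1, p = c/n^{3/2} = o(1/n) is below the triangle threshold p ~ 1/n. Asymptotically E[X] ~ (c³/6)·n^{3(1−α)} = (7³/6)·n^{-1.5} → 0, so by Markov's inequality G has no triangles w.h.p.

E[X] ≈ 0.01752; in regime p = Θ(1/n^{3/2}) E[X] tends to 0 (below the triangle threshold p ~ 1/n).


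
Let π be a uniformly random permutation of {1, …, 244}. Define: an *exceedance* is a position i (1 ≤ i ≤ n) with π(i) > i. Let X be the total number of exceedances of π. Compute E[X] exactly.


Write X = Σ_{i=1}^{244} X_i, where X_i = 1_{π(i) > i}.
For each fixed i, π(i) is uniform over {1, …, 244} (marginal of a uniform permutation), so P[π(i) > i] = (n − i)/n. Summing: Σ_{i=1}^{244} (n − i)/n = (0 + 1 + … + 243)/244 = 244(244 − 1)/(2·244) = (244 − 1)/2.
Hence E[X] = Σ_{i=1}^{244} (244 − i)/244 = 243/2 ≈ 121.50000.

E[X] = 243/2 = 121.50000.


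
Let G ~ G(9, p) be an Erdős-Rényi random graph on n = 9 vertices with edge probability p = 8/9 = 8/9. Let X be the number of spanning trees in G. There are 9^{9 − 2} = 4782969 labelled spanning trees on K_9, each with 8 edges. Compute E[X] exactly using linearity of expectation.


K_9 has 9^{9 − 2} = 4782969 labelled spanning trees.
For each such spanning tree H, let X_H = 1 if all 8 edges of H are present in G. Then P[X_H = 1] = p^{8} = (8/9)^{8} = 16777216/43046721.
Summing the indicators: E[X] = Σ_H E[X_H] = 4782969 · p^{8} = 4782969 · 16777216/43046721 = 16777216/9.
Numerically: E[X] ≈ 1.8641e+06.

E[X] = 4782969 · (8/9)^{8} = 16777216/9 ≈ 1.8641e+06.


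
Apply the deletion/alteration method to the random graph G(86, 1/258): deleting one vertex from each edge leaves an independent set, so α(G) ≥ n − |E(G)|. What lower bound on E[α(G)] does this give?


E[|E(G)|] = C(86, 2)·p = 3655 · (1/258) = 85/6.
E[α(G)] ≥ n − E[|E(G)|] = 86 − 85/6 = 431/6.
Numerically: ≈ 71.833.
(This is only a lower bound; the true E[α(G)] may be larger.)

E[α(G)] ≥ 431/6 ≈ 71.833.


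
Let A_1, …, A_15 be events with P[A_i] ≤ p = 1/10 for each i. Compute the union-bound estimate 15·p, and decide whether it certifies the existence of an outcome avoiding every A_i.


Union bound: P[∪_{i=1}^{15} A_i] ≤ Σ_i P[A_i] ≤ 15·p = 15·(1/10) = 3/2.
Numerically: 3/2 ≈ 1.5000000.
Is 3/2 < 1? NO.
Since the bound 3/2 is ≥ 1, the union bound is uninformative here; it does NOT by itself certify existence.

15·p = 3/2 ≈ 1.5000000; existence NOT certified by the union bound.


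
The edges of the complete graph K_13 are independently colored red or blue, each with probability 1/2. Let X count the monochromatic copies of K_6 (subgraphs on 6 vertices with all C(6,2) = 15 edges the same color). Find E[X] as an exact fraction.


Let X = Σ_S X_S over the C(13, 6) = 1716 subsets S of size 6, where X_S = 1 if the K_6 on S is monochromatic.
For a fixed S, the K_6 on S has C(6, 2) = 15 edges. P[all 15 edges red] = (1/2)^15, and likewise for blue, so P[monochromatic] = 2·(1/2)^15 = 2^{1 − 15} = 1/16384.
By linearity: E[X] = C(13, 6) · 2^{1 − 15} = 1716 · 1/16384 = 429/4096.
Numerically: E[X] ≈ 0.1047.

E[X] = C(13,6)·2^(1−C(6,2)) = 429/4096 ≈ 0.1047.


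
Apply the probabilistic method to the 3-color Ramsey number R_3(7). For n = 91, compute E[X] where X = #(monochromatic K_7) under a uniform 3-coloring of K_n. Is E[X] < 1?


E[X] = C(91, 7) · 3^{1 − 21} = 8093990190 · 3^{−20} = 8093990190/3486784401.
As a reduced fraction: E[X] = 2697996730/1162261467 ≈ 2.3213337.
Is E[X] < 1? NO.
Since E[X] ≥ 1, the first-moment bound is inconclusive at n = 91; it does NOT by itself certify R_3(7) > 91.

E[X] = 2697996730/1162261467 ≈ 2.3213337; E[X] ≥ 1; first-moment method inconclusive here.


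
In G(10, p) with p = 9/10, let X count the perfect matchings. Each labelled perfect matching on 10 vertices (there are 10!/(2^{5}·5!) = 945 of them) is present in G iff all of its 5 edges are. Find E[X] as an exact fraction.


K_10 has 10!/(2^{5}·5!) = 945 labelled perfect matchings.
For each such perfect matching H, let X_H = 1 if all 5 edges of H are present in G. Then P[X_H = 1] = p^{5} = (9/10)^{5} = 59049/100000.
By linearity: E[X] = Σ_H E[X_H] = 945 · p^{5} = 945 · 59049/100000 = 11160261/20000.
Numerically: E[X] ≈ 558.013.

E[X] = 945 · (9/10)^{5} = 11160261/20000 ≈ 558.013.


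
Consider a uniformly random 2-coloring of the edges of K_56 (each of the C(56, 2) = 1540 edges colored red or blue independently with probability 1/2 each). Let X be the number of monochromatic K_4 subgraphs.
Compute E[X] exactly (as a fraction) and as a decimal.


Let X = Σ_S X_S over the C(56, 4) = 367290 subsets S of size 4, where X_S = 1 if the K_4 on S is monochromatic.
For a fixed S, the K_4 on S has C(4, 2) = 6 edges. P[all 6 edges red] = (1/2)^6, and likewise for blue, so P[monochromatic] = 2·(1/2)^6 = 2^{1 − 6} = 1/32.
By linearity of expectation: E[X] = C(56, 4) · 2^{1 − 6} = 367290 · 1/32 = 183645/16.
Numerically: E[X] ≈ 11477.81250.

E[X] = C(56,4)·2^(1−C(4,2)) = 183645/16 ≈ 11477.81250.


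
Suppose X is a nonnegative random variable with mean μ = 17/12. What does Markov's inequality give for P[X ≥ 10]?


μ = E[X] = 17/12, a = 10.
Markov: P[X ≥ 10] ≤ μ/a = (17/12)/10 = 17/120.
Numerically: ≈ 0.141667.
(Since a = 10 > μ = 1.416667, the bound 17/120 is < 1 and informative.)

P[X ≥ 10] ≤ 17/120 ≈ 0.141667.


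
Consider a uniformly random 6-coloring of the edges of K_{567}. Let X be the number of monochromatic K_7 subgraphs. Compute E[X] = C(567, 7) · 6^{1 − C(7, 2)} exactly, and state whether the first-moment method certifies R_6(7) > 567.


E[X] = C(567, 7) · 6^{1 − 21} = 3601671315933933 · 6^{−20} = 3601671315933933/3656158440062976.
As a reduced fraction: E[X] = 44465077974493/45137758519296 ≈ 0.9850972.
Is E[X] < 1? YES.
Since E[X] < 1, there exists a 6-coloring of K_{567} with no monochromatic K_7; hence R_6(7) > 567.

E[X] = 44465077974493/45137758519296 ≈ 0.9850972; E[X] < 1, so R_6(7) > 567.


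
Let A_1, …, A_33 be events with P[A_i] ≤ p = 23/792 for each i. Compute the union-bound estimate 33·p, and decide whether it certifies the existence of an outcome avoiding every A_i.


Union bound: P[∪_{i=1}^{33} A_i] ≤ Σ_i P[A_i] ≤ 33·p = 33·(23/792) = 23/24.
Numerically: 23/24 ≈ 0.9583.
Is 23/24 < 1? YES.
Since P[∪ A_i] ≤ 23/24 < 1, the complement has P[∩ A_i^c] ≥ 1 − 23/24 = 1/24 > 0, so some outcome avoids every A_i.

33·p = 23/24 ≈ 0.9583; existence CERTIFIED by the union bound.


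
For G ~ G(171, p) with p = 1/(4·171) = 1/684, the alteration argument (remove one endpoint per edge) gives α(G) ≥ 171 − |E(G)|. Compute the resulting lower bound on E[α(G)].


E[|E(G)|] = C(171, 2)·p = 14535 · (1/684) = 85/4.
E[α(G)] ≥ n − E[|E(G)|] = 171 − 85/4 = 599/4.
Numerically: ≈ 149.750.
(This is only a lower bound; the true E[α(G)] may be larger.)

E[α(G)] ≥ 599/4 ≈ 149.750.


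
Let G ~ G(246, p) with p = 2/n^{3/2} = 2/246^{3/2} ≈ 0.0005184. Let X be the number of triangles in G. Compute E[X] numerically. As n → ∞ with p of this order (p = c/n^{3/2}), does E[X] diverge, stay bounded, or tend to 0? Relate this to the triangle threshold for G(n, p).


Number of potential triangles: C(246, 3) = 2450980.
Each occurs with probability p³ ≈ (0.0005184)³ ≈ 1.392778e-10.
By linearity: E[X] = C(246, 3)·p³ ≈ 2450980 · 1.392778e-10 ≈ 0.0003.
Since α = 3/2 > 1, p = c/n^{3/2} = o(1/n) is below the triangle threshold p ~ 1/n. Asymptotically E[X] ~ (c³/6)·n^{3(1−α)} = (2³/6)·n^{-1.5} → 0, so by Markov's inequality G has no triangles w.h.p.

E[X] ≈ 0.0003; in regime p = Θ(1/n^{3/2}) E[X] tends to 0 (below the triangle threshold p ~ 1/n).


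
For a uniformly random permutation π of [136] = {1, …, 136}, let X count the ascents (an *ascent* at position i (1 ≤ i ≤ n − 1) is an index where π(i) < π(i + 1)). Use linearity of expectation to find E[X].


Write X = Σ X_I over i = 1, …, 135, with X_I the indicator of one ascent.
There are 135 indicators.
For each fixed i, the pair (π(i), π(i+1)) is a uniformly random ordered pair of distinct values from {1, …, 136}; by symmetry P[π(i) < π(i+1)] = 1/2.
By linearity: E[X] = 135 · (1/2) = (136 − 1) · (1/2) = 135/2 ≈ 67.50000.

E[X] = 135/2 = 67.50000.


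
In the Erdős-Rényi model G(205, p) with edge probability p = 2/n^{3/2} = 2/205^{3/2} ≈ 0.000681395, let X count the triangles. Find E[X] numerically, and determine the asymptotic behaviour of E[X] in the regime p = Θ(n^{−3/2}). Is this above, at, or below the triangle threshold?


Number of potential triangles: C(205, 3) = 1414910.
Each occurs with probability p³ ≈ (0.000681395)³ ≈ 3.16371688e-10.
By linearity: E[X] = C(205, 3)·p³ ≈ 1414910 · 3.16371688e-10 ≈ 0.000448.
Since α = 3/2 > 1, p = c/n^{3/2} = o(1/n) is below the triangle threshold p ~ 1/n. Asymptotically E[X] ~ (c³/6)·n^{3(1−α)} = (2³/6)·n^{-1.5} → 0, so by Markov's inequality G has no triangles w.h.p.

E[X] ≈ 0.000448; in regime p = Θ(1/n^{3/2}) E[X] tends to 0 (below the triangle threshold p ~ 1/n).


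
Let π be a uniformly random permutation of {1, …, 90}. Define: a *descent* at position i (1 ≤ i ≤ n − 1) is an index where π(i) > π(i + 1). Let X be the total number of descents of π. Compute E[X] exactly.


Write X = Σ X_I over i = 1, …, 89, with X_I the indicator of one descent.
There are 89 indicators.
For each fixed i, the pair (π(i), π(i+1)) is a uniformly random ordered pair of distinct values from {1, …, 90}; by symmetry P[π(i) > π(i+1)] = 1/2.
By linearity: E[X] = 89 · (1/2) = (90 − 1) · (1/2) = 89/2 ≈ 44.500000.

E[X] = 89/2 = 44.500000.


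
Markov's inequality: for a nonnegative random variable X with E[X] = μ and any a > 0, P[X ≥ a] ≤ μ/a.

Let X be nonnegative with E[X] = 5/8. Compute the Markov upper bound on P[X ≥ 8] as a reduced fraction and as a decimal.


μ = E[X] = 5/8, a = 8.
Markov: P[X ≥ 8] ≤ μ/a = (5/8)/8 = 5/64.
Numerically: ≈ 0.078125.
(Since a = 8 > μ = 0.625000, the bound 5/64 is < 1 and informative.)

P[X ≥ 8] ≤ 5/64 ≈ 0.078125.


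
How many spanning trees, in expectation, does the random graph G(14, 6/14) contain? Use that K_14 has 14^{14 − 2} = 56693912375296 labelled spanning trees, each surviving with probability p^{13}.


K_14 has 14^{14 − 2} = 56693912375296 labelled spanning trees.
For each such spanning tree H, let X_H = 1 if all 13 edges of H are present in G. Then P[X_H = 1] = p^{13} = (3/7)^{13} = 1594323/96889010407.
By linearity of expectation: E[X] = Σ_H E[X_H] = 56693912375296 · p^{13} = 56693912375296 · 1594323/96889010407 = 6530347008/7.
Numerically: E[X] ≈ 9.3291e+08.

E[X] = 56693912375296 · (3/7)^{13} = 6530347008/7 ≈ 9.3291e+08.


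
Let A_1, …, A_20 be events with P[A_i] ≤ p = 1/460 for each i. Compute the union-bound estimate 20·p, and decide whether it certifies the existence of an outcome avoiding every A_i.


Union bound: P[∪_{i=1}^{20} A_i] ≤ Σ_i P[A_i] ≤ 20·p = 20·(1/460) = 1/23.
Numerically: 1/23 ≈ 0.0435.
Is 1/23 < 1? YES.
Since P[∪ A_i] ≤ 1/23 < 1, the complement has P[∩ A_i^c] ≥ 1 − 1/23 = 22/23 > 0, so some outcome avoids every A_i.

20·p = 1/23 ≈ 0.0435; existence CERTIFIED by the union bound.


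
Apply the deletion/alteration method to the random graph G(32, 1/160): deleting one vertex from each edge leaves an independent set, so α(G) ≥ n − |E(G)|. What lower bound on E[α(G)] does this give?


E[|E(G)|] = C(32, 2)·p = 496 · (1/160) = 31/10.
E[α(G)] ≥ n − E[|E(G)|] = 32 − 31/10 = 289/10.
Numerically: ≈ 28.900.
(This is only a lower bound; the true E[α(G)] may be larger.)

E[α(G)] ≥ 289/10 ≈ 28.900.


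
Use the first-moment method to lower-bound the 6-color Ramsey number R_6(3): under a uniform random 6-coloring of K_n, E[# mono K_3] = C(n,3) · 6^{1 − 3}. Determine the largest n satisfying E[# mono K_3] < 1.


We need C(n, 3) · 6^{1 − 3} < 1, i.e. C(n, 3) < 6^{3 − 1} = 36.
Check values of n near the boundary:
  n = 3: C(3, 3) = 1; 1 < 36? YES
  n = 4: C(4, 3) = 4; 4 < 36? YES
  n = 5: C(5, 3) = 10; 10 < 36? YES
  n = 6: C(6, 3) = 20; 20 < 36? YES
  n = 7: C(7, 3) = 35; 35 < 36? YES
  n = 8: C(8, 3) = 56; 56 < 36? NO
The largest n with C(n, 3) < 36 is n = 7 (where E[X] = 35/36 ≈ 0.97222). Hence R_6(3) > 7, i.e. R_6(3) ≥ 8.

Largest n = 7; hence R_6(3) > 7.


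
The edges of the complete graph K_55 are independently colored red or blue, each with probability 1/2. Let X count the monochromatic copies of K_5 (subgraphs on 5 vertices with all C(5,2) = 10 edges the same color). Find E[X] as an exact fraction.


Let X = Σ_S X_S over the C(55, 5) = 3478761 subsets S of size 5, where X_S = 1 if the K_5 on S is monochromatic.
For a fixed S, the K_5 on S has C(5, 2) = 10 edges. P[all 10 edges red] = (1/2)^10, and likewise for blue, so P[monochromatic] = 2·(1/2)^10 = 2^{1 − 10} = 1/512.
Summing: E[X] = C(55, 5) · 2^{1 − 10} = 3478761 · 1/512 = 3478761/512.
Numerically: E[X] ≈ 6794.455.

E[X] = C(55,5)·2^(1−C(5,2)) = 3478761/512 ≈ 6794.455.


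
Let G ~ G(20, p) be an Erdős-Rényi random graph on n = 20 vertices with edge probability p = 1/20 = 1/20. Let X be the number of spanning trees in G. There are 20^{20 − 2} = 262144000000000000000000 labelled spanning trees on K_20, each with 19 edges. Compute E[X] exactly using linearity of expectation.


K_20 has 20^{20 − 2} = 262144000000000000000000 labelled spanning trees.
For each such spanning tree H, let X_H = 1 if all 19 edges of H are present in G. Then P[X_H = 1] = p^{19} = (1/20)^{19} = 1/5242880000000000000000000.
By linearity of expectation: E[X] = Σ_H E[X_H] = 262144000000000000000000 · p^{19} = 262144000000000000000000 · 1/5242880000000000000000000 = 1/20.
Numerically: E[X] ≈ 0.05.

E[X] = 262144000000000000000000 · (1/20)^{19} = 1/20 ≈ 0.05.
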